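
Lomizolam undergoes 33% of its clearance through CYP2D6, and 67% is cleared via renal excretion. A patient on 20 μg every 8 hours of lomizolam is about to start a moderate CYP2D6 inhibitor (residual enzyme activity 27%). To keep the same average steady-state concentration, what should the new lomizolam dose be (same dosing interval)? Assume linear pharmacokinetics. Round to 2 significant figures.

CYP2D6: 0.33 × 0.27 = 0.0891
Other: 0.67 (unchanged)
Relative clearance = 0.0891 + 0.67 = 0.7591.
Css,avg = (dose rate)/CL, so holding Css fixed requires dose ∝ CL: 20 × 0.7591 = 15 μg.

15 μg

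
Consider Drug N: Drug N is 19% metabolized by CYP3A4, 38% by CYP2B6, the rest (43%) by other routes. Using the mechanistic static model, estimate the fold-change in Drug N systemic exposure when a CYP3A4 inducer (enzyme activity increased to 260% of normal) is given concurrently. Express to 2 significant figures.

CYP3A4: 0.19 × 2.6 = 0.494
CYP2B6: 0.38 (unchanged)
Other: 0.43 (unchanged)
Relative clearance = 0.494 + 0.38 + 0.43 = 1.304.
Systemic exposure ratio = CL_old/CL_new = 1 / 1.304 = 0.77.

0.77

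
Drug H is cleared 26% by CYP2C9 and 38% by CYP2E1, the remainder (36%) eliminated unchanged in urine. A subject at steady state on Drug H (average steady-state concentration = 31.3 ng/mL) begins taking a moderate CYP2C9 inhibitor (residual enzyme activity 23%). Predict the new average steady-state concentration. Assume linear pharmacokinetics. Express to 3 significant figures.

39.1 ng/mL

The CYP2C9 pathway (26% of clearance) is reduced to 0.23× activity: 0.26 × 0.23 = 0.0598.
CYP2E1 (38%) and the residual 36% are unaffected.
New clearance relative to baseline: 0.0598 + 0.38 + 0.36 = 0.7998.
New average steady-state concentration = baseline ÷ relative clearance = 31.3 / 0.7998 = 39.1 ng/mL.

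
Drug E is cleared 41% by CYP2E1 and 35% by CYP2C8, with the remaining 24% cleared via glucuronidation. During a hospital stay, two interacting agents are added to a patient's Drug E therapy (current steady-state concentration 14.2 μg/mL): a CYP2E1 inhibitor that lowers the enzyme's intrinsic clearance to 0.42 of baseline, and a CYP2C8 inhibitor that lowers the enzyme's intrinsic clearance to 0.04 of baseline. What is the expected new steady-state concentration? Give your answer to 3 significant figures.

33.3 μg/mL

CYP2E1: 0.41 × 0.42 = 0.1722
CYP2C8: 0.35 × 0.04 = 0.014
Other: 0.24 (unchanged)
Relative clearance = 0.1722 + 0.014 + 0.24 = 0.4262.
Steady-state concentration ∝ 1/CL: new value = 14.2 / 0.4262 = 33.3 μg/mL.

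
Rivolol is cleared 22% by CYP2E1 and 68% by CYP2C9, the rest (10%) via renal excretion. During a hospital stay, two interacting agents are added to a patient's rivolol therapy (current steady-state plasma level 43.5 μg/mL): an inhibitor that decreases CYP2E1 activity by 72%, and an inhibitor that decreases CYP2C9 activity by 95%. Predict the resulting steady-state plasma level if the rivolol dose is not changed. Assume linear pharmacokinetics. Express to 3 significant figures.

The CYP2E1 pathway (22% of clearance) is reduced to 0.28× activity: 0.22 × 0.28 = 0.0616.
The CYP2C9 pathway (68% of clearance) drops to 0.05× activity: 0.68 × 0.05 = 0.034.
The remaining 10% of clearance is unaffected.
CL_new/CL_old = 0.0616 + 0.034 + 0.1 = 0.1956.
Steady-state plasma level ∝ 1/CL: new value = 43.5 / 0.1956 = 222 μg/mL.

222 μg/mL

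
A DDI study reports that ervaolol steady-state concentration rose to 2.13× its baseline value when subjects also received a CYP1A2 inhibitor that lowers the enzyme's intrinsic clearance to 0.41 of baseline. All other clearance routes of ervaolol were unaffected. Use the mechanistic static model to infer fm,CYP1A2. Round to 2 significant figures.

0.90

Write x for the fraction cleared via CYP1A2. The observed steady-state concentration change means clearance fell to 1/2.13 = 0.4695 of baseline.
Setting x·0.41 + (1 − x) = 0.4695 and solving: x = (0.4695 − 1)/(0.41 − 1) = 0.90.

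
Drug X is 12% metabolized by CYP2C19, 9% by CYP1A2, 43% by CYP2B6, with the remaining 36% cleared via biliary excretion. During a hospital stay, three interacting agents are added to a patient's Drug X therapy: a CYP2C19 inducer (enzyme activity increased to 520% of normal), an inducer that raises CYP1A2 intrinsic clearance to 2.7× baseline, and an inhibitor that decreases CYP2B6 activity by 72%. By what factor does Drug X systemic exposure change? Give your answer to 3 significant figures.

CYP2C19: 0.12 × 5.2 = 0.624
CYP1A2: 0.09 × 2.7 = 0.243
CYP2B6: 0.43 × 0.28 = 0.1204
Other: 0.36 (unchanged)
Relative clearance = 0.624 + 0.243 + 0.1204 + 0.36 = 1.3474.
Systemic exposure ∝ 1/CL: fold-change = 1 / 1.3474 = 0.742.

0.742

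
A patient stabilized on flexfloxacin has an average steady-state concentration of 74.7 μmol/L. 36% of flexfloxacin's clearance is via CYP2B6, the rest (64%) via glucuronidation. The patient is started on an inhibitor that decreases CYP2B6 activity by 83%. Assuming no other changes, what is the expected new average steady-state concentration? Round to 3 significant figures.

The CYP2B6 pathway (36% of clearance) drops to 0.17× activity: 0.36 × 0.17 = 0.0612.
The remaining 64% of clearance is unaffected.
New clearance relative to baseline: 0.0612 + 0.64 = 0.7012.
Average steady-state concentration ∝ 1/CL, so new value = 74.7 / 0.7012 = 107 μmol/L.

107 μmol/L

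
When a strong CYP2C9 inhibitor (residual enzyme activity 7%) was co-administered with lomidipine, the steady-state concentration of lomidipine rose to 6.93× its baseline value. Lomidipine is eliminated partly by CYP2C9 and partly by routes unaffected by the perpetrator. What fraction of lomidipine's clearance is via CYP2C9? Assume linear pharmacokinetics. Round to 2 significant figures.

0.92

CL'/CL = 1 / 6.93 = 0.1443
0.07·fm + (1 − fm) = 0.1443
fm = (0.1443 − 1) / (0.07 − 1) = 0.92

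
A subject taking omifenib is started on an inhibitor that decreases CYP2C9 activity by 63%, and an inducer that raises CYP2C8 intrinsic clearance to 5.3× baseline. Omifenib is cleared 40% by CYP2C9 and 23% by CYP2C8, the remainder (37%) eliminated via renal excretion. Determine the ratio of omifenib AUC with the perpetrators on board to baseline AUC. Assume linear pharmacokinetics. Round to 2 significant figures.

0.58

CYP2C9: 0.4 × 0.37 = 0.148
CYP2C8: 0.23 × 5.3 = 1.219
Other: 0.37 (unchanged)
New clearance relative to baseline: 0.148 + 1.219 + 0.37 = 1.737.
Net AUC ratio = 1 / 1.737 = 0.58.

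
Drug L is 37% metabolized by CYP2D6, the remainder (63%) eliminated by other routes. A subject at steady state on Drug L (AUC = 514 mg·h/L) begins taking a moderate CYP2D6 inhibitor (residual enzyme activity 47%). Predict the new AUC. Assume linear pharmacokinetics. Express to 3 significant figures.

The CYP2D6 pathway (37% of clearance) is reduced to 0.47× activity: 0.37 × 0.47 = 0.1739.
Non-CYP routes (63%) are unchanged.
Relative clearance = 0.1739 + 0.63 = 0.8039.
With dosing unchanged, AUC scales as 1/CL: 514 / 0.8039 = 639 mg·h/L.

639 mg·h/L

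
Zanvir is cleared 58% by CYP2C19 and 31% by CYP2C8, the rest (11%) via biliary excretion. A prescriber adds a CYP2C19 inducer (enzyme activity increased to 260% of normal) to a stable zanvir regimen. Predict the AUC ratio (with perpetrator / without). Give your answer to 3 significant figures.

The CYP2C19 pathway (58% of clearance) rises to 2.6× activity: 0.58 × 2.6 = 1.508.
CYP2C8 (31%) and the residual 11% are unaffected.
New clearance relative to baseline: 1.508 + 0.31 + 0.11 = 1.928.
AUC ratio = CL_old/CL_new = 1 / 1.928 = 0.519.

0.519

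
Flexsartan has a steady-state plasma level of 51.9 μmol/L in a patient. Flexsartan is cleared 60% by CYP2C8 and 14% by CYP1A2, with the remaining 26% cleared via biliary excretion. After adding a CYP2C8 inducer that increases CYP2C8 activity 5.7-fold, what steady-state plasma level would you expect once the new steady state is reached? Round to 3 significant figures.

The CYP2C8 pathway (60% of clearance) rises to 5.7× activity: 0.6 × 5.7 = 3.42.
CYP1A2 (14%) and the residual 26% are unaffected.
New clearance relative to baseline: 3.42 + 0.14 + 0.26 = 3.82.
With dosing unchanged, steady-state plasma level scales as 1/CL: 51.9 / 3.82 = 13.6 μmol/L.

13.6 μmol/L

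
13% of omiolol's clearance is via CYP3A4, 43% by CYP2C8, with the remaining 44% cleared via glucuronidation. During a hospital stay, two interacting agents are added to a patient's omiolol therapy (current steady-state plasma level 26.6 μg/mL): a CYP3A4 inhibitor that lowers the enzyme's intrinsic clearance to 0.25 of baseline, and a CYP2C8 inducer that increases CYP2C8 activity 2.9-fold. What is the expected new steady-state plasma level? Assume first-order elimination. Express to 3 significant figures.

CYP3A4: 0.13 × 0.25 = 0.0325
CYP2C8: 0.43 × 2.9 = 1.247
Other: 0.44 (unchanged)
New clearance relative to baseline: 0.0325 + 1.247 + 0.44 = 1.7195.
New steady-state plasma level = 26.6 / 1.7195 = 15.5 μg/mL (concentration scales inversely with clearance).

15.5 μg/mL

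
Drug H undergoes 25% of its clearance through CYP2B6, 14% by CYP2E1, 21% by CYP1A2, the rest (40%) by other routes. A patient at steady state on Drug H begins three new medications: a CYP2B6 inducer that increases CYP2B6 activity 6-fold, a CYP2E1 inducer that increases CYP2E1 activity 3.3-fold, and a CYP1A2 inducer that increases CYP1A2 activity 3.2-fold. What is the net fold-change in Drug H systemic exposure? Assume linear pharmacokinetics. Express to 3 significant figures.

CYP2B6: 0.25 × 6 = 1.5
CYP2E1: 0.14 × 3.3 = 0.462
CYP1A2: 0.21 × 3.2 = 0.672
Other: 0.4 (unchanged)
New clearance relative to baseline: 1.5 + 0.462 + 0.672 + 0.4 = 3.034.
Systemic exposure ∝ 1/CL: fold-change = 1 / 3.034 = 0.330.

0.330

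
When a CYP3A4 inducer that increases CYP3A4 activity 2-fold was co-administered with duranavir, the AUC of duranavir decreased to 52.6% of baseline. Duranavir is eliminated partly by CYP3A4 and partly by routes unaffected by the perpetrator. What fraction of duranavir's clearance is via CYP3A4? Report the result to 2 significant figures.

Let x = fm,CYP3A4. Because AUC ∝ 1/CL, relative clearance rose to 1/0.526 = 1.901.
Only the CYP3A4 route changed, so 1.901 = x·2 + (1 − x), giving x = 0.90.

0.90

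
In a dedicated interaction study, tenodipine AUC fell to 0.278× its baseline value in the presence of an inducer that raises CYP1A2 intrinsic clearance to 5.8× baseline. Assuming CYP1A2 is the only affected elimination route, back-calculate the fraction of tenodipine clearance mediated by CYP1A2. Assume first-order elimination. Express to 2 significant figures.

Let fm be the CYP1A2 fraction. New clearance relative to baseline = fm × 5.8 + (1 − fm).
AUC ratio = 1 / (new CL fraction), so new CL fraction = 1 / 0.278 = 3.597.
fm × 5.8 + 1 − fm = 3.597  ⇒  fm × (5.8 − 1) = 2.597  ⇒  fm = 0.54.

0.54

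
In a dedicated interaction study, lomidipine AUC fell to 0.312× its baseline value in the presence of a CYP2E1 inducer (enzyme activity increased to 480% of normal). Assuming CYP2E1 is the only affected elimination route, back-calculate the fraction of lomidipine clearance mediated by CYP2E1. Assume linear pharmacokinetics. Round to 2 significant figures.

0.58

Let fm be the CYP2E1 fraction. New clearance relative to baseline = fm × 4.8 + (1 − fm).
AUC ratio = 1 / (new CL fraction), so new CL fraction = 1 / 0.312 = 3.205.
fm × 4.8 + 1 − fm = 3.205  ⇒  fm × (4.8 − 1) = 2.205  ⇒  fm = 0.58.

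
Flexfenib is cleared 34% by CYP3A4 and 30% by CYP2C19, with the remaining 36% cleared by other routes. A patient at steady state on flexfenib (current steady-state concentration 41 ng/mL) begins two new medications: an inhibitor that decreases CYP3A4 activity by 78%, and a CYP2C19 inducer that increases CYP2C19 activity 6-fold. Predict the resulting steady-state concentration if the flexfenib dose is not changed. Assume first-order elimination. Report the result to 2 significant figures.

18 ng/mL

The CYP3A4 pathway (34% of clearance) drops to 0.22× activity: 0.34 × 0.22 = 0.0748.
The CYP2C19 pathway (30% of clearance) is boosted to 6× activity: 0.3 × 6 = 1.8.
Non-CYP routes (36%) are unchanged.
CL_new/CL_old = 0.0748 + 1.8 + 0.36 = 2.2348.
Dividing the baseline by the relative clearance: 41 / 2.2348 = 18 ng/mL.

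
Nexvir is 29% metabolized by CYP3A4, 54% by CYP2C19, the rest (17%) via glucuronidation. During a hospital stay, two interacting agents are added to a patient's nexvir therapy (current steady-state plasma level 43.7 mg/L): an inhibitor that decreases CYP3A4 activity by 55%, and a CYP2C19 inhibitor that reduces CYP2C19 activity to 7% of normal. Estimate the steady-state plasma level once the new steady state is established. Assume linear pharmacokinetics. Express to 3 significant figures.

The CYP3A4 pathway (29% of clearance) falls to 0.45× activity: 0.29 × 0.45 = 0.1305.
The CYP2C19 pathway (54% of clearance) is reduced to 0.07× activity: 0.54 × 0.07 = 0.0378.
Non-CYP routes (17%) are unchanged.
New clearance relative to baseline: 0.1305 + 0.0378 + 0.17 = 0.3383.
New steady-state plasma level = 43.7 / 0.3383 = 129 mg/L (concentration scales inversely with clearance).

129 mg/L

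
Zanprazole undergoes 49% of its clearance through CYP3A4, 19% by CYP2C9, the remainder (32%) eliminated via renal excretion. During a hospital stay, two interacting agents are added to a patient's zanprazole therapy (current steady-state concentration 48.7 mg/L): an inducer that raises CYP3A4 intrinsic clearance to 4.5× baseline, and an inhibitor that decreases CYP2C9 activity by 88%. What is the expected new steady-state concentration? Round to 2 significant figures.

19 mg/L

The CYP3A4 pathway (49% of clearance) increases to 4.5× activity: 0.49 × 4.5 = 2.205.
The CYP2C9 pathway (19% of clearance) drops to 0.12× activity: 0.19 × 0.12 = 0.0228.
The remaining 32% of clearance is unaffected.
New clearance relative to baseline: 2.205 + 0.0228 + 0.32 = 2.5478.
Steady-state concentration ∝ 1/CL: new value = 48.7 / 2.5478 = 19 mg/L.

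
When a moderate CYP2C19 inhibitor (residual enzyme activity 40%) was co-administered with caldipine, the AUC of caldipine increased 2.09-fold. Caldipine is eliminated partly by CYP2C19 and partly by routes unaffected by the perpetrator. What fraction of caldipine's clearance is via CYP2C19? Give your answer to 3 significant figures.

Call the CYP2C19 fraction fm. After the interaction, CL_new/CL_old = fm × 0.4 + (1 − fm).
AUC ratio = 1 / (new CL fraction), so new CL fraction = 1 / 2.09 = 0.4785.
fm × 0.4 + 1 − fm = 0.4785  ⇒  fm × (0.4 − 1) = −0.5215  ⇒  fm = 0.869.

0.869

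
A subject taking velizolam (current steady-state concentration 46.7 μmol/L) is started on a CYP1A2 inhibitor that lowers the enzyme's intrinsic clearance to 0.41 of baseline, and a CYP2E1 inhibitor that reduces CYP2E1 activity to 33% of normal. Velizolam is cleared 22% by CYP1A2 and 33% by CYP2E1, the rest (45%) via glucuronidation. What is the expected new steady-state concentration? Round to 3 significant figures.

71.9 μmol/L

The CYP1A2 pathway (22% of clearance) is reduced to 0.41× activity: 0.22 × 0.41 = 0.0902.
The CYP2E1 pathway (33% of clearance) is reduced to 0.33× activity: 0.33 × 0.33 = 0.1089.
Non-CYP routes (45%) are unchanged.
CL_new/CL_old = 0.0902 + 0.1089 + 0.45 = 0.6491.
Dividing the baseline by the relative clearance: 46.7 / 0.6491 = 71.9 μmol/L.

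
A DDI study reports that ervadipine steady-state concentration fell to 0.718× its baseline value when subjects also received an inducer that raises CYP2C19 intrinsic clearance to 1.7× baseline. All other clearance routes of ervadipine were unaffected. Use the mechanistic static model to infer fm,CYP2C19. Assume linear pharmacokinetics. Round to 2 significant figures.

CL'/CL = 1 / 0.718 = 1.393
1.7·fm + (1 − fm) = 1.393
fm = (1.393 − 1) / (1.7 − 1) = 0.56

0.56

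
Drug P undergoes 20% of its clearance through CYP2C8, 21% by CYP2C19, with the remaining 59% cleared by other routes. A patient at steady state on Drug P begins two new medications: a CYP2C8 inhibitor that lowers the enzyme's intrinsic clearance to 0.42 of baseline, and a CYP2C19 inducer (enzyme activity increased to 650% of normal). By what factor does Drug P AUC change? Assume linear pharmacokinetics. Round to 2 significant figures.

0.49

The CYP2C8 pathway (20% of clearance) falls to 0.42× activity: 0.2 × 0.42 = 0.084.
The CYP2C19 pathway (21% of clearance) increases to 6.5× activity: 0.21 × 6.5 = 1.365.
The remaining 59% of clearance is unaffected.
New clearance relative to baseline: 0.084 + 1.365 + 0.59 = 2.039.
Net AUC ratio = 1 / 2.039 = 0.49.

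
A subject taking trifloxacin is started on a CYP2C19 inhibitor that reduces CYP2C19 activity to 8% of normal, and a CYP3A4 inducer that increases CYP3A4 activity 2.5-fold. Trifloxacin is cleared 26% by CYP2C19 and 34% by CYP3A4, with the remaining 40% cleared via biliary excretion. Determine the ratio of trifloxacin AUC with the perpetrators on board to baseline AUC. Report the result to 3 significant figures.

0.787

CYP2C19: 0.26 × 0.08 = 0.0208
CYP3A4: 0.34 × 2.5 = 0.85
Other: 0.4 (unchanged)
New clearance relative to baseline: 0.0208 + 0.85 + 0.4 = 1.2708.
Net AUC ratio = 1 / 1.2708 = 0.787.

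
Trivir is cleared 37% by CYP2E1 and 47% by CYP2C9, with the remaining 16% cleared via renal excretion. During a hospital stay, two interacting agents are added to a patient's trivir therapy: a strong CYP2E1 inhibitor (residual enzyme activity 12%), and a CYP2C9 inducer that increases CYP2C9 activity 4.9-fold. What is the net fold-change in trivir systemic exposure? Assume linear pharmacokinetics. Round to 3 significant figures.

0.399

The CYP2E1 pathway (37% of clearance) is reduced to 0.12× activity: 0.37 × 0.12 = 0.0444.
The CYP2C9 pathway (47% of clearance) increases to 4.9× activity: 0.47 × 4.9 = 2.303.
Non-CYP routes (16%) are unchanged.
Relative clearance = 0.0444 + 2.303 + 0.16 = 2.5074.
Because systemic exposure varies inversely with clearance, the combined effect is 1 / 2.5074 = 0.399.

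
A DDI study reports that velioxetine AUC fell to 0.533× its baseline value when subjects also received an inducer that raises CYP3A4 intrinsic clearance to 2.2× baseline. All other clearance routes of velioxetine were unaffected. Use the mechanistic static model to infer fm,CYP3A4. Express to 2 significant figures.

0.73

CL'/CL = 1 / 0.533 = 1.876
2.2·fm + (1 − fm) = 1.876
fm = (1.876 − 1) / (2.2 − 1) = 0.73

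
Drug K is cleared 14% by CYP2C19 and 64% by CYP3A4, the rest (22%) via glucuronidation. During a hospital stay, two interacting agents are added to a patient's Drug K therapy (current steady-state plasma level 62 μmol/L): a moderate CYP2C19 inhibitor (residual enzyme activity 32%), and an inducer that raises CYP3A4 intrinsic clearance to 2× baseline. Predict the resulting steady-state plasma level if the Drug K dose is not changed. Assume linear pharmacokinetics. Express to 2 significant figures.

40 μmol/L

The CYP2C19 pathway (14% of clearance) drops to 0.32× activity: 0.14 × 0.32 = 0.0448.
The CYP3A4 pathway (64% of clearance) rises to 2× activity: 0.64 × 2 = 1.28.
The remaining 22% of clearance is unaffected.
Relative clearance = 0.0448 + 1.28 + 0.22 = 1.5448.
New steady-state plasma level = 62 / 1.5448 = 40 μmol/L (concentration scales inversely with clearance).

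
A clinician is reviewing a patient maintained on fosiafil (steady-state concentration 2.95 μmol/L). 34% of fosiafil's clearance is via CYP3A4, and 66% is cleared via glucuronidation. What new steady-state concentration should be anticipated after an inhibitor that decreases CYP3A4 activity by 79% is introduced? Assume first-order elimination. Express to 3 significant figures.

4.03 μmol/L

The CYP3A4 pathway (34% of clearance) drops to 0.21× activity: 0.34 × 0.21 = 0.0714.
The remaining 66% of clearance is unaffected.
Relative clearance = 0.0714 + 0.66 = 0.7314.
With dosing unchanged, steady-state concentration scales as 1/CL: 2.95 / 0.7314 = 4.03 μmol/L.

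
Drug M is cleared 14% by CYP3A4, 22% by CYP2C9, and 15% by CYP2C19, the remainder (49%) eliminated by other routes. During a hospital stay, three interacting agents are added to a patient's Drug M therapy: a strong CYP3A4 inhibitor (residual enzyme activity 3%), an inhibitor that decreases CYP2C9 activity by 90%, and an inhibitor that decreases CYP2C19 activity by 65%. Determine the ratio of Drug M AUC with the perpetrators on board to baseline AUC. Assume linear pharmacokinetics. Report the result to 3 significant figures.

The CYP3A4 pathway (14% of clearance) drops to 0.03× activity: 0.14 × 0.03 = 0.0042.
The CYP2C9 pathway (22% of clearance) is reduced to 0.1× activity: 0.22 × 0.1 = 0.022.
The CYP2C19 pathway (15% of clearance) falls to 0.35× activity: 0.15 × 0.35 = 0.0525.
Non-CYP routes (49%) are unchanged.
Relative clearance = 0.0042 + 0.022 + 0.0525 + 0.49 = 0.5687.
Because AUC varies inversely with clearance, the combined effect is 1 / 0.5687 = 1.76.

1.76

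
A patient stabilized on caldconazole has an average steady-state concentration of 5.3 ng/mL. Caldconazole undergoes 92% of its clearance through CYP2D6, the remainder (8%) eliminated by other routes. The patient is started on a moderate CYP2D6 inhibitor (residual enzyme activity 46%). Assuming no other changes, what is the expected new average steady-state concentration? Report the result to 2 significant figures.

11 ng/mL

CYP2D6: 0.92 × 0.46 = 0.4232
Other: 0.08 (unchanged)
Relative clearance = 0.4232 + 0.08 = 0.5032.
With dosing unchanged, average steady-state concentration scales as 1/CL: 5.3 / 0.5032 = 11 ng/mL.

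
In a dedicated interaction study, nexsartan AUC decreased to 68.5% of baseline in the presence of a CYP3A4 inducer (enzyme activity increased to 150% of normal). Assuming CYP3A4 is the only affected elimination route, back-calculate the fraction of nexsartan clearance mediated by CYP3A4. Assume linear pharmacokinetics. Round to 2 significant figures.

CL'/CL = 1 / 0.685 = 1.46
1.5·fm + (1 − fm) = 1.46
fm = (1.46 − 1) / (1.5 − 1) = 0.92

0.92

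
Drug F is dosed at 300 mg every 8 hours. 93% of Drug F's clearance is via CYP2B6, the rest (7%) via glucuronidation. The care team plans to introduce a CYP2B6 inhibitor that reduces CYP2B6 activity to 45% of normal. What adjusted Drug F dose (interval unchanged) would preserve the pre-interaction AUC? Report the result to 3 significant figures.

147 mg

CYP2B6: 0.93 × 0.45 = 0.4185
Other: 0.07 (unchanged)
New clearance relative to baseline: 0.4185 + 0.07 = 0.4885.
Exposure is unchanged when dose changes in proportion to clearance. New dose = 300 mg × 0.4885 = 147 mg.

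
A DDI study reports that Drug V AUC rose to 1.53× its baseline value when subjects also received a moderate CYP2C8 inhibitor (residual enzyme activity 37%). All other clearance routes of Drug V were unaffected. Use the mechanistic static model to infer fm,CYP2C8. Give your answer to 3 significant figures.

CL'/CL = 1 / 1.53 = 0.6536
0.37·fm + (1 − fm) = 0.6536
fm = (0.6536 − 1) / (0.37 − 1) = 0.550

0.550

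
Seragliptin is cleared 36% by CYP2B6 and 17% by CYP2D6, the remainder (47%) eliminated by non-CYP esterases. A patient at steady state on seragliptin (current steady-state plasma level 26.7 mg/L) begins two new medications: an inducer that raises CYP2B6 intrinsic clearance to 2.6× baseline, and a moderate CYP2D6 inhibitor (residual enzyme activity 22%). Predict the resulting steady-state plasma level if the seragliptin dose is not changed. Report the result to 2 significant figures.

The CYP2B6 pathway (36% of clearance) is boosted to 2.6× activity: 0.36 × 2.6 = 0.936.
The CYP2D6 pathway (17% of clearance) is reduced to 0.22× activity: 0.17 × 0.22 = 0.0374.
Non-CYP routes (47%) are unchanged.
CL_new/CL_old = 0.936 + 0.0374 + 0.47 = 1.4434.
Steady-state plasma level ∝ 1/CL: new value = 26.7 / 1.4434 = 18 mg/L.

18 mg/L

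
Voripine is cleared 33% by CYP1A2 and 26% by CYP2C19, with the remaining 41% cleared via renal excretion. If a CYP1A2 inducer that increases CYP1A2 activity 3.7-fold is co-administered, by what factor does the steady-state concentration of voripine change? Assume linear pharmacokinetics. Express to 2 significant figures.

0.53

CYP1A2: 0.33 × 3.7 = 1.221
CYP2C19: 0.26 (unchanged)
Other: 0.41 (unchanged)
CL_new/CL_old = 1.221 + 0.26 + 0.41 = 1.891.
Steady-state concentration ratio = CL_old/CL_new = 1 / 1.891 = 0.53.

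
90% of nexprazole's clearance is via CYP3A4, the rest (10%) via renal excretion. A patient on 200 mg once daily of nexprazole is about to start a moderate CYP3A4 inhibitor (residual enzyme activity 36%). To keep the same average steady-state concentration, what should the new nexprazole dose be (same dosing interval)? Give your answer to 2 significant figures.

CYP3A4: 0.9 × 0.36 = 0.324
Other: 0.1 (unchanged)
New clearance relative to baseline: 0.324 + 0.1 = 0.424.
Exposure is unchanged when dose changes in proportion to clearance. New dose = 200 mg × 0.424 = 85 mg.

85 mg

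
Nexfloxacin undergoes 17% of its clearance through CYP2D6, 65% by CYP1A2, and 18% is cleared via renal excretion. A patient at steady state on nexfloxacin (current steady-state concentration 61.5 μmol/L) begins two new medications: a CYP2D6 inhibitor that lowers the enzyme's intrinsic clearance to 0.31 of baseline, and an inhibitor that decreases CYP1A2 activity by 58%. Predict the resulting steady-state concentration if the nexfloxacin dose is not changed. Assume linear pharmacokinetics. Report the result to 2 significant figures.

1.2 × 10² μmol/L

The CYP2D6 pathway (17% of clearance) is reduced to 0.31× activity: 0.17 × 0.31 = 0.0527.
The CYP1A2 pathway (65% of clearance) is reduced to 0.42× activity: 0.65 × 0.42 = 0.273.
The remaining 18% of clearance is unaffected.
Relative clearance = 0.0527 + 0.273 + 0.18 = 0.5057.
Dividing the baseline by the relative clearance: 61.5 / 0.5057 = 1.2 × 10² μmol/L.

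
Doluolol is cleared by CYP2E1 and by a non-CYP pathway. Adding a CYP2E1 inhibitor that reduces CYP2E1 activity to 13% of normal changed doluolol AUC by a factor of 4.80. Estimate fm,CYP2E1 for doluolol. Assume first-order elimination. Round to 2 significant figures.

0.91

Write x for the fraction cleared via CYP2E1. The observed AUC change means clearance fell to 1/4.80 = 0.2083 of baseline.
Setting x·0.13 + (1 − x) = 0.2083 and solving: x = (0.2083 − 1)/(0.13 − 1) = 0.91.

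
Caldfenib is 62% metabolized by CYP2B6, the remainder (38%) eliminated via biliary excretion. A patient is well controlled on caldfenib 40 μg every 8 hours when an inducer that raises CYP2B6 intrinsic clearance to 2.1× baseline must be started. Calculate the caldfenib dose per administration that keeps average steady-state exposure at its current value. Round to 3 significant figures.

67.3 μg

The CYP2B6 pathway (62% of clearance) is boosted to 2.1× activity: 0.62 × 2.1 = 1.302.
Non-CYP routes (38%) are unchanged.
Relative clearance = 1.302 + 0.38 = 1.682.
Css,avg = (dose rate)/CL, so holding Css fixed requires dose ∝ CL: 40 × 1.682 = 67.3 μg.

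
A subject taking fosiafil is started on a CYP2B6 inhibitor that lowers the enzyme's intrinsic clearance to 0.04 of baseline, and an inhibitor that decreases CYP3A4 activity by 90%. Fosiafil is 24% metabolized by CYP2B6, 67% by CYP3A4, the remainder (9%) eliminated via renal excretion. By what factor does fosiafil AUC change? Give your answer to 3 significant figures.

The CYP2B6 pathway (24% of clearance) falls to 0.04× activity: 0.24 × 0.04 = 0.0096.
The CYP3A4 pathway (67% of clearance) drops to 0.1× activity: 0.67 × 0.1 = 0.067.
Non-CYP routes (9%) are unchanged.
CL_new/CL_old = 0.0096 + 0.067 + 0.09 = 0.1666.
Because AUC varies inversely with clearance, the combined effect is 1 / 0.1666 = 6.00.

6.00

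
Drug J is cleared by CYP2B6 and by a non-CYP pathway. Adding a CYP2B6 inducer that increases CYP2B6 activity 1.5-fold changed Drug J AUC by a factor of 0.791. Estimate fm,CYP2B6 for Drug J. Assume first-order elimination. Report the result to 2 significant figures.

0.53

Call the CYP2B6 fraction fm. After the interaction, CL_new/CL_old = fm × 1.5 + (1 − fm).
AUC ratio = 1 / (new CL fraction), so new CL fraction = 1 / 0.791 = 1.264.
fm × 1.5 + 1 − fm = 1.264  ⇒  fm × (1.5 − 1) = 0.2642  ⇒  fm = 0.53.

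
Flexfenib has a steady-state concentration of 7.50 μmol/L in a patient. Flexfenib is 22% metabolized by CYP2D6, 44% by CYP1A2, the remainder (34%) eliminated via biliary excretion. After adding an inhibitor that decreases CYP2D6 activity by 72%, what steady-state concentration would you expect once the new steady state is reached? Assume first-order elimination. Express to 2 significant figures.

8.9 μmol/L

The CYP2D6 pathway (22% of clearance) falls to 0.28× activity: 0.22 × 0.28 = 0.0616.
CYP1A2 (44%) and the residual 34% are unaffected.
New clearance relative to baseline: 0.0616 + 0.44 + 0.34 = 0.8416.
With dosing unchanged, steady-state concentration scales as 1/CL: 7.50 / 0.8416 = 8.9 μmol/L.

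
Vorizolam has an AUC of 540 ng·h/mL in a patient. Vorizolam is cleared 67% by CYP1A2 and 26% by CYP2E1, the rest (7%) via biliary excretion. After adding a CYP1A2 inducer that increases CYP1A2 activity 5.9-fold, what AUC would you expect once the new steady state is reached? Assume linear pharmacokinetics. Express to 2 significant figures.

The CYP1A2 pathway (67% of clearance) increases to 5.9× activity: 0.67 × 5.9 = 3.953.
CYP2E1 (26%) and the residual 7% are unaffected.
Relative clearance = 3.953 + 0.26 + 0.07 = 4.283.
With dosing unchanged, AUC scales as 1/CL: 540 / 4.283 = 1.3 × 10² ng·h/mL.

1.3 × 10² ng·h/mL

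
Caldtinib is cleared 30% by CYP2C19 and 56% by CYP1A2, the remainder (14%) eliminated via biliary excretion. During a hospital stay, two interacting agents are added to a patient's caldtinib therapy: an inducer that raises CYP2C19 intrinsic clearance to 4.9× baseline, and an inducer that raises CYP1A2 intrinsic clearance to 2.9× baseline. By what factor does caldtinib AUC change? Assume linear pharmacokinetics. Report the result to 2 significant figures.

The CYP2C19 pathway (30% of clearance) increases to 4.9× activity: 0.3 × 4.9 = 1.47.
The CYP1A2 pathway (56% of clearance) increases to 2.9× activity: 0.56 × 2.9 = 1.624.
Non-CYP routes (14%) are unchanged.
New clearance relative to baseline: 1.47 + 1.624 + 0.14 = 3.234.
Net AUC ratio = 1 / 3.234 = 0.31.

0.31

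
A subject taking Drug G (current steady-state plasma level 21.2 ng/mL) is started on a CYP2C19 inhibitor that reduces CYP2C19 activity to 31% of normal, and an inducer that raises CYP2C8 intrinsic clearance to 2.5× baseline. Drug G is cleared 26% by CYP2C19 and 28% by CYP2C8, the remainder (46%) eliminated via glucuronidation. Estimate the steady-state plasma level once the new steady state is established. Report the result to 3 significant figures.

The CYP2C19 pathway (26% of clearance) falls to 0.31× activity: 0.26 × 0.31 = 0.0806.
The CYP2C8 pathway (28% of clearance) rises to 2.5× activity: 0.28 × 2.5 = 0.7.
The remaining 46% of clearance is unaffected.
Relative clearance = 0.0806 + 0.7 + 0.46 = 1.2406.
Steady-state plasma level ∝ 1/CL: new value = 21.2 / 1.2406 = 17.1 ng/mL.

17.1 ng/mL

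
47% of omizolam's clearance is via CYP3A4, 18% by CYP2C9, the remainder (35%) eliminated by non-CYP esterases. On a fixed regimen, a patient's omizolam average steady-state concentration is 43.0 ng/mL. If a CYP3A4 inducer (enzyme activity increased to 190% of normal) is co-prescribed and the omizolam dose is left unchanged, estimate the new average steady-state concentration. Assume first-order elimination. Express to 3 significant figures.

30.2 ng/mL

The CYP3A4 pathway (47% of clearance) is boosted to 1.9× activity: 0.47 × 1.9 = 0.893.
CYP2C9 (18%) and the residual 35% are unaffected.
New clearance relative to baseline: 0.893 + 0.18 + 0.35 = 1.423.
With dosing unchanged, average steady-state concentration scales as 1/CL: 43.0 / 1.423 = 30.2 ng/mL.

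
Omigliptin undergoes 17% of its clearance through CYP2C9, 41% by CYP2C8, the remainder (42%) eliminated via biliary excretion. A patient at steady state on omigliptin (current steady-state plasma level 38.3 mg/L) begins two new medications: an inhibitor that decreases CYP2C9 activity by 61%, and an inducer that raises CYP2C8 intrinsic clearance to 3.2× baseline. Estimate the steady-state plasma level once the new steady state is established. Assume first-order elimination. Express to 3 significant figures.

CYP2C9: 0.17 × 0.39 = 0.0663
CYP2C8: 0.41 × 3.2 = 1.312
Other: 0.42 (unchanged)
CL_new/CL_old = 0.0663 + 1.312 + 0.42 = 1.7983.
Steady-state plasma level ∝ 1/CL: new value = 38.3 / 1.7983 = 21.3 mg/L.

21.3 mg/L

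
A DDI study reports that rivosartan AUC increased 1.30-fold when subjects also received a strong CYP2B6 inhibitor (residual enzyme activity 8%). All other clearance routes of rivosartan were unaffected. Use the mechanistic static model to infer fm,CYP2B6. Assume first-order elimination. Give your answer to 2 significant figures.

0.25

Call the CYP2B6 fraction fm. After the interaction, CL_new/CL_old = fm × 0.08 + (1 − fm).
AUC ratio = 1 / (new CL fraction), so new CL fraction = 1 / 1.30 = 0.7692.
fm × 0.08 + 1 − fm = 0.7692  ⇒  fm × (0.08 − 1) = −0.2308  ⇒  fm = 0.25.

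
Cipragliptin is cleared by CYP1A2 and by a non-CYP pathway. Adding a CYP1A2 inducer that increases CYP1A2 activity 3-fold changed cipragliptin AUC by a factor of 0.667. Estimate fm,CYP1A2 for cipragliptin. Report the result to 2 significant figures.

0.25

Let x = fm,CYP1A2. Because AUC ∝ 1/CL, relative clearance rose to 1/0.667 = 1.499.
Only the CYP1A2 route changed, so 1.499 = x·3 + (1 − x), giving x = 0.25.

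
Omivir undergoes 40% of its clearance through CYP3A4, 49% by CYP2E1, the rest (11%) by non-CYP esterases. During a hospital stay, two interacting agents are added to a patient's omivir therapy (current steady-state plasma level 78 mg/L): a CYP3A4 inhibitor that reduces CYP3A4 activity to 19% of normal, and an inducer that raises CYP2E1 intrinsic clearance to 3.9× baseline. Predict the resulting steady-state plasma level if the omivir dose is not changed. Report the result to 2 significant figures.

37 mg/L

The CYP3A4 pathway (40% of clearance) drops to 0.19× activity: 0.4 × 0.19 = 0.076.
The CYP2E1 pathway (49% of clearance) is boosted to 3.9× activity: 0.49 × 3.9 = 1.911.
Non-CYP routes (11%) are unchanged.
Relative clearance = 0.076 + 1.911 + 0.11 = 2.097.
New steady-state plasma level = 78 / 2.097 = 37 mg/L (concentration scales inversely with clearance).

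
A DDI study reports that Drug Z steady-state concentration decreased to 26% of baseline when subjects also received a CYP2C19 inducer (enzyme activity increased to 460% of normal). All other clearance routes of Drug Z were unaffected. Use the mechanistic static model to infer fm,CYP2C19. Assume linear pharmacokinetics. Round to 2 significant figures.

0.79

Call the CYP2C19 fraction fm. After the interaction, CL_new/CL_old = fm × 4.6 + (1 − fm).
Steady-state concentration ratio = 1 / (new CL fraction), so new CL fraction = 1 / 0.260 = 3.846.
fm × 4.6 + 1 − fm = 3.846  ⇒  fm × (4.6 − 1) = 2.846  ⇒  fm = 0.79.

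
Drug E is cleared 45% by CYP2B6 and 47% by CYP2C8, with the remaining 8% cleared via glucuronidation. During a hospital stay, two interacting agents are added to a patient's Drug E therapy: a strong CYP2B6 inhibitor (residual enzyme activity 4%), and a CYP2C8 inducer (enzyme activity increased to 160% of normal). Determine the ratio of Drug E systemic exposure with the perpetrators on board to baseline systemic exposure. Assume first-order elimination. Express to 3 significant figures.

1.18

The CYP2B6 pathway (45% of clearance) is reduced to 0.04× activity: 0.45 × 0.04 = 0.018.
The CYP2C8 pathway (47% of clearance) increases to 1.6× activity: 0.47 × 1.6 = 0.752.
Non-CYP routes (8%) are unchanged.
Relative clearance = 0.018 + 0.752 + 0.08 = 0.85.
Net systemic exposure ratio = 1 / 0.85 = 1.18.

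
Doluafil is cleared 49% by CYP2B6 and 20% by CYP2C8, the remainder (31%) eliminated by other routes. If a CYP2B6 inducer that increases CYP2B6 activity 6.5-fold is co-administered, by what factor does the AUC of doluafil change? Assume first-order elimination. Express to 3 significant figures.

0.271

The CYP2B6 pathway (49% of clearance) increases to 6.5× activity: 0.49 × 6.5 = 3.185.
CYP2C8 (20%) and the residual 31% are unaffected.
Relative clearance = 3.185 + 0.2 + 0.31 = 3.695.
Since AUC ∝ 1/CL, the ratio is 1 / 3.695 = 0.271.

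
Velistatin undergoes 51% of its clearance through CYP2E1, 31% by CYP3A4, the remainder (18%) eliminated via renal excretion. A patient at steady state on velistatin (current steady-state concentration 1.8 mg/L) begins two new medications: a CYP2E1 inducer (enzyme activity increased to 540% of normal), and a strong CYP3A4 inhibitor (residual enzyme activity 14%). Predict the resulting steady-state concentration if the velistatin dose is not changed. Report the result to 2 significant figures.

0.60 mg/L

CYP2E1: 0.51 × 5.4 = 2.754
CYP3A4: 0.31 × 0.14 = 0.0434
Other: 0.18 (unchanged)
New clearance relative to baseline: 2.754 + 0.0434 + 0.18 = 2.9774.
New steady-state concentration = 1.8 / 2.9774 = 0.60 mg/L (concentration scales inversely with clearance).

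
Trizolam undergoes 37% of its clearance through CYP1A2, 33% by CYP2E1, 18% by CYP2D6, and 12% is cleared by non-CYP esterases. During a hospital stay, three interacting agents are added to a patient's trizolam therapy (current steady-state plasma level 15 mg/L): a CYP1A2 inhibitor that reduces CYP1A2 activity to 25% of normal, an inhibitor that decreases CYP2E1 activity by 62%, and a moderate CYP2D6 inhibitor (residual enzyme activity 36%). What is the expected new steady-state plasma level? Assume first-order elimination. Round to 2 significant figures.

CYP1A2: 0.37 × 0.25 = 0.0925
CYP2E1: 0.33 × 0.38 = 0.1254
CYP2D6: 0.18 × 0.36 = 0.0648
Other: 0.12 (unchanged)
New clearance relative to baseline: 0.0925 + 0.1254 + 0.0648 + 0.12 = 0.4027.
New steady-state plasma level = 15 / 0.4027 = 37 mg/L (concentration scales inversely with clearance).

37 mg/L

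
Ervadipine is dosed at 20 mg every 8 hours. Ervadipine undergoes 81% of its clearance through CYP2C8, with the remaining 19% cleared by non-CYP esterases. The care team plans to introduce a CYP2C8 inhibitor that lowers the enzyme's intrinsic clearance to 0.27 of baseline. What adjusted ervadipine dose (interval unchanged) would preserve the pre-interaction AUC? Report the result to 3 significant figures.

8.17 mg

The CYP2C8 pathway (81% of clearance) is reduced to 0.27× activity: 0.81 × 0.27 = 0.2187.
Non-CYP routes (19%) are unchanged.
New clearance relative to baseline: 0.2187 + 0.19 = 0.4087.
Exposure is unchanged when dose changes in proportion to clearance. New dose = 20 mg × 0.4087 = 8.17 mg.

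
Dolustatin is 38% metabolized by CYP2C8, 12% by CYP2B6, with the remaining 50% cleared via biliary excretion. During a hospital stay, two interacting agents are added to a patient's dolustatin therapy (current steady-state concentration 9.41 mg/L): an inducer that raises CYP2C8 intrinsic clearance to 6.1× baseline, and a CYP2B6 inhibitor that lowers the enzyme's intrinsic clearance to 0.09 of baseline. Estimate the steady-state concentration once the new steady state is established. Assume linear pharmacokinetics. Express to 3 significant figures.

3.33 mg/L

CYP2C8: 0.38 × 6.1 = 2.318
CYP2B6: 0.12 × 0.09 = 0.0108
Other: 0.5 (unchanged)
New clearance relative to baseline: 2.318 + 0.0108 + 0.5 = 2.8288.
New steady-state concentration = 9.41 / 2.8288 = 3.33 mg/L (concentration scales inversely with clearance).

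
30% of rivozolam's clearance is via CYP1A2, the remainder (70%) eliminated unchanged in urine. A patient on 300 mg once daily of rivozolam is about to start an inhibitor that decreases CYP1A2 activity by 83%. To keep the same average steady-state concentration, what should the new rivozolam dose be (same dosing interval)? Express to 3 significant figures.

The CYP1A2 pathway (30% of clearance) drops to 0.17× activity: 0.3 × 0.17 = 0.051.
Non-CYP routes (70%) are unchanged.
Relative clearance = 0.051 + 0.7 = 0.751.
Exposure is unchanged when dose changes in proportion to clearance. New dose = 300 mg × 0.751 = 225 mg.

225 mg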